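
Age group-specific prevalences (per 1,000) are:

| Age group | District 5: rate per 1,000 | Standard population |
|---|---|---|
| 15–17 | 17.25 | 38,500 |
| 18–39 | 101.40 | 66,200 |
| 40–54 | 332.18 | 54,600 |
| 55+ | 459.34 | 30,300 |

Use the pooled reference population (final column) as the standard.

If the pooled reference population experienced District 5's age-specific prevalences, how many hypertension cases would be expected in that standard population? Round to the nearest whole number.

39432

Expected hypertension cases = Σ (standard pop × age-specific rate ÷ 1,000)
= 38,500×17.25/1,000 + 66,200×101.40/1,000 + 54,600×332.18/1,000 + 30,300×459.34/1,000
= 664.12 + 6712.68 + 18137.03 + 13918.00 = 39431.83.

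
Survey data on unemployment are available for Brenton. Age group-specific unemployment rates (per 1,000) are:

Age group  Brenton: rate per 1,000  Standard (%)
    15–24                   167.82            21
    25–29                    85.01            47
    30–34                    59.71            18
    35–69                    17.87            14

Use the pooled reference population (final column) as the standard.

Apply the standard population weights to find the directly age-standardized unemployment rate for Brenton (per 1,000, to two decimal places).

Standard weights: 0.21, 0.47, 0.18, 0.14.
Standardized rate: 0.2100×167.82 + 0.4700×85.01 + 0.1800×59.71 + 0.1400×17.87 = 88.4465 per 1,000.

88.45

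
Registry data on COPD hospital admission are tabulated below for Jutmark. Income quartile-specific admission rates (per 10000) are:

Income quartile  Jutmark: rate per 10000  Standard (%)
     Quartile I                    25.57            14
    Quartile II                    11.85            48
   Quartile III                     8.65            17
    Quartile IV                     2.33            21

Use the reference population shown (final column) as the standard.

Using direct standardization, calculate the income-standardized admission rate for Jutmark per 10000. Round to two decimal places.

11.23

Standard weights: 0.14, 0.48, 0.17, 0.21.
Standardized rate: 0.1400×25.57 + 0.4800×11.85 + 0.1700×8.65 + 0.2100×2.33 = 11.2276 per 10000.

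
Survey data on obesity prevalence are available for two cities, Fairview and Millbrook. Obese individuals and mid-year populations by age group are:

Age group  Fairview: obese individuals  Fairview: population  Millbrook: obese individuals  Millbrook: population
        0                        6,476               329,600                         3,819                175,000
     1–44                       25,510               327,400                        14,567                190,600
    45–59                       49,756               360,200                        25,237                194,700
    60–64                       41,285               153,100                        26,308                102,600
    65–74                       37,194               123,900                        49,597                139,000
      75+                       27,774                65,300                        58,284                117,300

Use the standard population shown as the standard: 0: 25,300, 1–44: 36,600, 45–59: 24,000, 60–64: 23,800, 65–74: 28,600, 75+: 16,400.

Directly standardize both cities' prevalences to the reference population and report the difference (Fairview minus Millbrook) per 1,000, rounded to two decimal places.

-14.70

Age-specific rates per 1,000 for Fairview: 19.648, 77.917, 138.134, 269.660, 300.194, 425.329.
For Millbrook: 21.823, 76.427, 129.620, 256.413, 356.813, 496.880.
Standard total = 154,700; weights = 0.1635, 0.2366, 0.1551, 0.1538, 0.1849, 0.1060.
Fairview: 0.1635×19.648 + 0.2366×77.917 + 0.1551×138.134 + 0.1538×269.660 + 0.1849×300.194 + 0.1060×425.329 = 185.1515 per 1,000.
Millbrook: 0.1635×21.823 + 0.2366×76.427 + 0.1551×129.620 + 0.1538×256.413 + 0.1849×356.813 + 0.1060×496.880 = 199.8484 per 1,000.
Difference = 185.1515 − 199.8484 = -14.6969.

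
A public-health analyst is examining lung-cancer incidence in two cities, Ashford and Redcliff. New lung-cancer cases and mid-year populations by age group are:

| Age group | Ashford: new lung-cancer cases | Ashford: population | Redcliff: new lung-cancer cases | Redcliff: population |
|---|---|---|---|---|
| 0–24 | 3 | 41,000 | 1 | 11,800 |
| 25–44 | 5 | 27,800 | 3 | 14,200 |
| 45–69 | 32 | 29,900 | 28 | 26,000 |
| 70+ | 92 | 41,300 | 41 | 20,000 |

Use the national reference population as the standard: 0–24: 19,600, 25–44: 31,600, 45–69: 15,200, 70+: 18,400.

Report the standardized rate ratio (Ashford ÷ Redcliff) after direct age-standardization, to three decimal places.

Age-specific rates per 100,000 for Ashford: 7.32, 17.99, 107.02, 222.76.
For Redcliff: 8.47, 21.13, 107.69, 205.00.
Standard total = 84,800; weights = 0.2311, 0.3726, 0.1792, 0.2170.
Ashford: 0.2311×7.32 + 0.3726×17.99 + 0.1792×107.02 + 0.2170×222.76 = 75.9116 per 100,000.
Redcliff: 0.2311×8.47 + 0.3726×21.13 + 0.1792×107.69 + 0.2170×205.00 = 73.6159 per 100,000.
Ratio = 75.9116 ÷ 73.6159 = 1.03118.

1.031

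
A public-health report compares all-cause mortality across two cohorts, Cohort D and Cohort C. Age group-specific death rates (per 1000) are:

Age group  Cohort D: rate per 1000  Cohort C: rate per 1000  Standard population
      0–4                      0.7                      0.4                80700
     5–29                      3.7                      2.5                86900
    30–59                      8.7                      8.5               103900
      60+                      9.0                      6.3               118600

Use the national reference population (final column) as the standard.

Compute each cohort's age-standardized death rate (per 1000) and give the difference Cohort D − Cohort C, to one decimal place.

Standard total = 390100; weights = 0.2069, 0.2228, 0.2663, 0.3040.
Cohort D: 0.2069×0.7 + 0.2228×3.7 + 0.2663×8.7 + 0.3040×9.0 = 6.0224 per 1000.
Cohort C: 0.2069×0.4 + 0.2228×2.5 + 0.2663×8.5 + 0.3040×6.3 = 4.8189 per 1000.
Difference = 6.0224 − 4.8189 = 1.2035.

1.2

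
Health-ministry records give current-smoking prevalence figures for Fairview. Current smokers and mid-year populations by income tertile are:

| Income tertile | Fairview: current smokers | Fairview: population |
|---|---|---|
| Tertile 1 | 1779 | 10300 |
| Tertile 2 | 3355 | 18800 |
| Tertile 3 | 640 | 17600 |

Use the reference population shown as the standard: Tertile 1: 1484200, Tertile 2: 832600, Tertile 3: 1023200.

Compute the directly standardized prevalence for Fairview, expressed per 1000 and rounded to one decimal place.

Income-specific rates per 1000 for Fairview: 172.718, 178.457, 36.364.
Standard total = 3340000; weights = 0.4444, 0.2493, 0.3063.
Standardized rate: 0.4444×172.718 + 0.2493×178.457 + 0.3063×36.364 = 132.3771 per 1000.

132.4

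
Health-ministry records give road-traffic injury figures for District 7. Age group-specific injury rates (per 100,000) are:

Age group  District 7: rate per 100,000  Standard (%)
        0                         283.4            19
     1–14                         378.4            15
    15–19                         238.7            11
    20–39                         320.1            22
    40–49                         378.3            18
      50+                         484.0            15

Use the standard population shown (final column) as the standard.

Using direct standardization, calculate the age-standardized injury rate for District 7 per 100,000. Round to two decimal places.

Standard weights: 0.19, 0.15, 0.11, 0.22, 0.18, 0.15.
Standardized rate: 0.1900×283.4 + 0.1500×378.4 + 0.1100×238.7 + 0.2200×320.1 + 0.1800×378.3 + 0.1500×484.0 = 347.9790 per 100,000.

347.98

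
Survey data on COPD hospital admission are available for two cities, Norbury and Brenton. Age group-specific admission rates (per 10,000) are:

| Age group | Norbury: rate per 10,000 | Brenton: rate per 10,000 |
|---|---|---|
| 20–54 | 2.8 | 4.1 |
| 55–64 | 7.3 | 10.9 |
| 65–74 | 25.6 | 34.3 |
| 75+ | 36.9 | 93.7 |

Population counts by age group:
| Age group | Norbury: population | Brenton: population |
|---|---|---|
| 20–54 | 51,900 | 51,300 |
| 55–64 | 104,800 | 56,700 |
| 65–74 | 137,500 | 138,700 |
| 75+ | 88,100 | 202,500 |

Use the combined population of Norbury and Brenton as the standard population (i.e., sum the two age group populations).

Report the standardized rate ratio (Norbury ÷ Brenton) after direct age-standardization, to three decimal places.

0.495

Combined standard total = 831,500; weights = 0.1241, 0.1942, 0.3322, 0.3495.
Norbury: 0.1241×2.8 + 0.1942×7.3 + 0.3322×25.6 + 0.3495×36.9 = 23.1651 per 10,000.
Brenton: 0.1241×4.1 + 0.1942×10.9 + 0.3322×34.3 + 0.3495×93.7 = 46.7665 per 10,000.
Ratio = 23.1651 ÷ 46.7665 = 0.49533.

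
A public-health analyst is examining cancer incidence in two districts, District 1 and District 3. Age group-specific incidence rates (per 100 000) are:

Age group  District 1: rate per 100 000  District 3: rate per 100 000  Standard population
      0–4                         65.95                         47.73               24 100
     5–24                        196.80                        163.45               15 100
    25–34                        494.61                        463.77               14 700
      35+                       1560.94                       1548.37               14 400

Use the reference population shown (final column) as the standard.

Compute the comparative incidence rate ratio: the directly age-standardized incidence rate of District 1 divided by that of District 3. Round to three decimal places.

Standard total = 68 300; weights = 0.3529, 0.2211, 0.2152, 0.2108.
District 1: 0.3529×65.95 + 0.2211×196.80 + 0.2152×494.61 + 0.2108×1560.94 = 502.3335 per 100 000.
District 3: 0.3529×47.73 + 0.2211×163.45 + 0.2152×463.77 + 0.2108×1548.37 = 479.2436 per 100 000.
Ratio = 502.3335 ÷ 479.2436 = 1.04818.

1.048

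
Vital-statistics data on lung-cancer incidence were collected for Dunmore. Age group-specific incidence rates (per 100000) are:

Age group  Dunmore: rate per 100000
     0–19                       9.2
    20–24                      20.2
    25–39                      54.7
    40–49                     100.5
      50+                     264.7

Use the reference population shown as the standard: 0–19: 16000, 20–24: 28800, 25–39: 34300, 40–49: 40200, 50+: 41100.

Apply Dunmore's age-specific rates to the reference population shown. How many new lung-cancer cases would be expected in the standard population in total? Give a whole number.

Expected new lung-cancer cases = Σ (standard pop × age-specific rate ÷ 100000)
= 16000×9.2/100000 + 28800×20.2/100000 + 34300×54.7/100000 + 40200×100.5/100000 + 41100×264.7/100000
= 1.47 + 5.82 + 18.76 + 40.40 + 108.79 = 175.24.

175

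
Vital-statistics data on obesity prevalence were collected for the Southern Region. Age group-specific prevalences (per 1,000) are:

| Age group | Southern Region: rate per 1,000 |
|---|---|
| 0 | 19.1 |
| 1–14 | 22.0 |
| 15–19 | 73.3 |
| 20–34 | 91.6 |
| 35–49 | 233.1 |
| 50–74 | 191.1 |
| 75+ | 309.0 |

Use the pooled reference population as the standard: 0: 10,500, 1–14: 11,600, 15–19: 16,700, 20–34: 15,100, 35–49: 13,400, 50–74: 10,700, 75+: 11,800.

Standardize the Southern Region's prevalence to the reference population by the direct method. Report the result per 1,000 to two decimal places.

Standard total = 89,800; weights = 0.1169, 0.1292, 0.1860, 0.1682, 0.1492, 0.1192, 0.1314.
Standardized rate: 0.1169×19.1 + 0.1292×22.0 + 0.1860×73.3 + 0.1682×91.6 + 0.1492×233.1 + 0.1192×191.1 + 0.1314×309.0 = 132.2665 per 1,000.

132.27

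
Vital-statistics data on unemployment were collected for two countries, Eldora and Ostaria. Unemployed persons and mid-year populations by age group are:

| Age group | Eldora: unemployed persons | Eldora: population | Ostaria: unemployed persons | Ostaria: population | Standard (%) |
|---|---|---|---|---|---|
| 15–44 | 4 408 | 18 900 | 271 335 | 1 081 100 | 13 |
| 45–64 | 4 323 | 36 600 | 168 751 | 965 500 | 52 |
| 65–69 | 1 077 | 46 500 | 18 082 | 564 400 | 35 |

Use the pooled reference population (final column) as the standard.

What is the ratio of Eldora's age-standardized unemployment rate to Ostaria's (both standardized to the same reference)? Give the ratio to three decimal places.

0.741

Age-specific rates per 1 000 for Eldora: 233.228, 118.115, 23.161.
For Ostaria: 250.980, 174.781, 32.038.
Standard weights: 0.13, 0.52, 0.35.
Eldora: 0.1300×233.228 + 0.5200×118.115 + 0.3500×23.161 = 99.8457 per 1 000.
Ostaria: 0.1300×250.980 + 0.5200×174.781 + 0.3500×32.038 = 134.7267 per 1 000.
Ratio = 99.8457 ÷ 134.7267 = 0.74110.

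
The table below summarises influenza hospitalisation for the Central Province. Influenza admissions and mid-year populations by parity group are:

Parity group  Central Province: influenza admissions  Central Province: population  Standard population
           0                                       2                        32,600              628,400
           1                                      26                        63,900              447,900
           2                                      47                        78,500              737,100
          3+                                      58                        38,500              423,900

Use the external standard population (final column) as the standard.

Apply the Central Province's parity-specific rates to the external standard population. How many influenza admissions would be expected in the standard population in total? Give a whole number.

Parity-specific rates per 100,000 for the Central Province: 6.13, 40.69, 59.87, 150.65.
Expected influenza admissions = Σ (standard pop × parity-specific rate ÷ 100,000)
= 628,400×6.13/100,000 + 447,900×40.69/100,000 + 737,100×59.87/100,000 + 423,900×150.65/100,000
= 38.55 + 182.24 + 441.32 + 638.60 = 1300.72.

1301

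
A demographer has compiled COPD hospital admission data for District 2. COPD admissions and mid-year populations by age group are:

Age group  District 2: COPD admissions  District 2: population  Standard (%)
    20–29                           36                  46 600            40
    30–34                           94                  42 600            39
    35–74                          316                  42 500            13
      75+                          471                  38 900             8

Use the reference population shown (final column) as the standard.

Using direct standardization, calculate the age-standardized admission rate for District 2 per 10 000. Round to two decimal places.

Age-specific rates per 10 000 for District 2: 7.73, 22.07, 74.35, 121.08.
Standard weights: 0.40, 0.39, 0.13, 0.08.
Standardized rate: 0.4000×7.73 + 0.3900×22.07 + 0.1300×74.35 + 0.0800×121.08 = 31.0480 per 10 000.

31.05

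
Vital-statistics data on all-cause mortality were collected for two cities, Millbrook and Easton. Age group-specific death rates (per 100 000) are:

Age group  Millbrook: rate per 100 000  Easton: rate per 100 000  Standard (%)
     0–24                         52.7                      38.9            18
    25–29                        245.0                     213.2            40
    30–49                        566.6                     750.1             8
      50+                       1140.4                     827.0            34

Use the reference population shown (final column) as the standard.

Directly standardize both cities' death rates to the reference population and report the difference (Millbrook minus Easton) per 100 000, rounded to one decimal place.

Standard weights: 0.18, 0.40, 0.08, 0.34.
Millbrook: 0.1800×52.7 + 0.4000×245.0 + 0.0800×566.6 + 0.3400×1140.4 = 540.5500 per 100 000.
Easton: 0.1800×38.9 + 0.4000×213.2 + 0.0800×750.1 + 0.3400×827.0 = 433.4700 per 100 000.
Difference = 540.5500 − 433.4700 = 107.0800.

107.1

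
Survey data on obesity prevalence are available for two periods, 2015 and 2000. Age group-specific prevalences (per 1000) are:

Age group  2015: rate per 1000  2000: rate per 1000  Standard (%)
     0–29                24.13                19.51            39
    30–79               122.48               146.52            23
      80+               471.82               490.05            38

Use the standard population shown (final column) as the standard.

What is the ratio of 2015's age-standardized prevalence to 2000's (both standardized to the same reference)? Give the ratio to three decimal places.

0.953

Standard weights: 0.39, 0.23, 0.38.
2015: 0.3900×24.13 + 0.2300×122.48 + 0.3800×471.82 = 216.8727 per 1000.
2000: 0.3900×19.51 + 0.2300×146.52 + 0.3800×490.05 = 227.5275 per 1000.
Ratio = 216.8727 ÷ 227.5275 = 0.95317.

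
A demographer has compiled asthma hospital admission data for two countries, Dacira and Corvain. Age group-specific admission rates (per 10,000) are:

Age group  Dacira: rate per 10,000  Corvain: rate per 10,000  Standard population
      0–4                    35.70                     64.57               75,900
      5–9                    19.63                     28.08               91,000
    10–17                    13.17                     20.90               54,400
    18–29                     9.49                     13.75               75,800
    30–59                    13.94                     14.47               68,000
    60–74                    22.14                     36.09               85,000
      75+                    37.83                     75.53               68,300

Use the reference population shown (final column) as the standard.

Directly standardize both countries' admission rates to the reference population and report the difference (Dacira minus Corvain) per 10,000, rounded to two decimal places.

Standard total = 518,400; weights = 0.1464, 0.1755, 0.1049, 0.1462, 0.1312, 0.1640, 0.1318.
Dacira: 0.1464×35.70 + 0.1755×19.63 + 0.1049×13.17 + 0.1462×9.49 + 0.1312×13.94 + 0.1640×22.14 + 0.1318×37.83 = 21.8853 per 10,000.
Corvain: 0.1464×64.57 + 0.1755×28.08 + 0.1049×20.90 + 0.1462×13.75 + 0.1312×14.47 + 0.1640×36.09 + 0.1318×75.53 = 36.3535 per 10,000.
Difference = 21.8853 − 36.3535 = -14.4682.

-14.47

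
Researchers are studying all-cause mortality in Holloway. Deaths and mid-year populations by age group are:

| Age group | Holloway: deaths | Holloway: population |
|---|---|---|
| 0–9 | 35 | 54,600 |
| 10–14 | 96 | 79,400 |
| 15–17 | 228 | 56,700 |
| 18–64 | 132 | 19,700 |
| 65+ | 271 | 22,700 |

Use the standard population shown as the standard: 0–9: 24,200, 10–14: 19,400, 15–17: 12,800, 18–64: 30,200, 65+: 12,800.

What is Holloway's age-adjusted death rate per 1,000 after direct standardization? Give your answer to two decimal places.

4.48

Age-specific rates per 1,000 for Holloway: 0.641, 1.209, 4.021, 6.701, 11.938.
Standard total = 99,400; weights = 0.2435, 0.1952, 0.1288, 0.3038, 0.1288.
Standardized rate: 0.2435×0.641 + 0.1952×1.209 + 0.1288×4.021 + 0.3038×6.701 + 0.1288×11.938 = 4.4830 per 1,000.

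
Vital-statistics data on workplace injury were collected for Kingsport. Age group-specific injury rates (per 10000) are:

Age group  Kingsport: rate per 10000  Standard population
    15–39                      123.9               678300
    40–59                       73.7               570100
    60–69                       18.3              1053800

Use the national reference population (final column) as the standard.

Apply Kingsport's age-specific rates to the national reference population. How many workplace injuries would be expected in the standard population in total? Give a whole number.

Expected workplace injuries = Σ (standard pop × age-specific rate ÷ 10000)
= 678300×123.9/10000 + 570100×73.7/10000 + 1053800×18.3/10000
= 8404.14 + 4201.64 + 1928.45 = 14534.23.

14534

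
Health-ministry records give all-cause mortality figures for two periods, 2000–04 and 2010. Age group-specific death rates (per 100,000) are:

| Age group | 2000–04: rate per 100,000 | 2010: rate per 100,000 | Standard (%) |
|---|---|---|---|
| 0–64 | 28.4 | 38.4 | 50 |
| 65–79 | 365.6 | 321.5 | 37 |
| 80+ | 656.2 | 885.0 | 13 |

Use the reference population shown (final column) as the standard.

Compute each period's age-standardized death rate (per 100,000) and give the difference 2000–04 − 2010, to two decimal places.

-18.43

Standard weights: 0.50, 0.37, 0.13.
2000–04: 0.5000×28.4 + 0.3700×365.6 + 0.1300×656.2 = 234.7780 per 100,000.
2010: 0.5000×38.4 + 0.3700×321.5 + 0.1300×885.0 = 253.2050 per 100,000.
Difference = 234.7780 − 253.2050 = -18.4270.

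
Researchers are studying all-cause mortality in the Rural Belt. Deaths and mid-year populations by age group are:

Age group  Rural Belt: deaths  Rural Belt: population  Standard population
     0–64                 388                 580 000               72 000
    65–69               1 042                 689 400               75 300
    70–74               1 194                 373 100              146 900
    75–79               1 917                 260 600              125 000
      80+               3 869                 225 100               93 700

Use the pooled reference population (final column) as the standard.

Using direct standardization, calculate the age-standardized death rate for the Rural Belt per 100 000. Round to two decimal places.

Age-specific rates per 100 000 for the Rural Belt: 66.90, 151.15, 320.02, 735.61, 1718.79.
Standard total = 512 900; weights = 0.1404, 0.1468, 0.2864, 0.2437, 0.1827.
Standardized rate: 0.1404×66.90 + 0.1468×151.15 + 0.2864×320.02 + 0.2437×735.61 + 0.1827×1718.79 = 616.5160 per 100 000.

616.52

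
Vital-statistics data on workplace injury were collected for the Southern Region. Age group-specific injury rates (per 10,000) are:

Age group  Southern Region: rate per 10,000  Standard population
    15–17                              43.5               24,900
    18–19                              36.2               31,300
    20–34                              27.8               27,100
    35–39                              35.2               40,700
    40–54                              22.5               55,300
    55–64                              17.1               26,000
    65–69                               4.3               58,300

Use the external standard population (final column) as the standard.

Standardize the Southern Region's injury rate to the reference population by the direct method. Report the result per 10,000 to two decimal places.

24.06

Standard total = 263,600; weights = 0.0945, 0.1187, 0.1028, 0.1544, 0.2098, 0.0986, 0.2212.
Standardized rate: 0.0945×43.5 + 0.1187×36.2 + 0.1028×27.8 + 0.1544×35.2 + 0.2098×22.5 + 0.0986×17.1 + 0.2212×4.3 = 24.0583 per 10,000.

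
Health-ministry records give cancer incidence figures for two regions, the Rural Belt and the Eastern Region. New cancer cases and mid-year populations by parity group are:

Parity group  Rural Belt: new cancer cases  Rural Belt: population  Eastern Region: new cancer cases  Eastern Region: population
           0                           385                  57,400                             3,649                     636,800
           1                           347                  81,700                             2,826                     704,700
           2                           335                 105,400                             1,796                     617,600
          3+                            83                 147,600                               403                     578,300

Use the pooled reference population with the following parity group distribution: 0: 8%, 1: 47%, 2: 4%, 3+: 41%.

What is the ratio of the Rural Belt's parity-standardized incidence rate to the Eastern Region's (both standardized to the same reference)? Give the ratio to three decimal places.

Parity-specific rates per 100,000 for the Rural Belt: 670.73, 424.72, 317.84, 56.23.
For the Eastern Region: 573.02, 401.02, 290.80, 69.69.
Standard weights: 0.08, 0.47, 0.04, 0.41.
The Rural Belt: 0.0800×670.73 + 0.4700×424.72 + 0.0400×317.84 + 0.4100×56.23 = 289.0481 per 100,000.
The Eastern Region: 0.0800×573.02 + 0.4700×401.02 + 0.0400×290.80 + 0.4100×69.69 = 274.5257 per 100,000.
Ratio = 289.0481 ÷ 274.5257 = 1.05290.

1.053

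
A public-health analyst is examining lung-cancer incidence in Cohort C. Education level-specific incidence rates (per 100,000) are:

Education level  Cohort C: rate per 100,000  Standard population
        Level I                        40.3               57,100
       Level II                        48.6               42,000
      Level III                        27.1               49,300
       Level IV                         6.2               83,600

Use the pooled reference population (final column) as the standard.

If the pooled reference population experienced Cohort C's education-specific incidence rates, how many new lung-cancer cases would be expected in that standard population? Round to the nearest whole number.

Expected new lung-cancer cases = Σ (standard pop × education-specific rate ÷ 100,000)
= 57,100×40.3/100,000 + 42,000×48.6/100,000 + 49,300×27.1/100,000 + 83,600×6.2/100,000
= 23.01 + 20.41 + 13.36 + 5.18 = 61.97.

62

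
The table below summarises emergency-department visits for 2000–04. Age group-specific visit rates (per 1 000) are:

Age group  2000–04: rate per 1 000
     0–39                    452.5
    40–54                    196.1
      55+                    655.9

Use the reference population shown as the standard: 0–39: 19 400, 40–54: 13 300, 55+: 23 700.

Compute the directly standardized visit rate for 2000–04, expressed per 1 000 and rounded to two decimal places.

Standard total = 56 400; weights = 0.3440, 0.2358, 0.4202.
Standardized rate: 0.3440×452.5 + 0.2358×196.1 + 0.4202×655.9 = 477.5082 per 1 000.

477.51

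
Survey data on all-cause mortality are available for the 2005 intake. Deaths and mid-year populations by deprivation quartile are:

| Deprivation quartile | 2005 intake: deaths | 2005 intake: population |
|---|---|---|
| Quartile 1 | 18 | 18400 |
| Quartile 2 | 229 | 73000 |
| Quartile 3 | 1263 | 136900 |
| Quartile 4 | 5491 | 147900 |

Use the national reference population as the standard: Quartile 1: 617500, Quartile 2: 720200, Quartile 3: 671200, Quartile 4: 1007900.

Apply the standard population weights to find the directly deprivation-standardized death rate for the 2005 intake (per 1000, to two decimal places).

Deprivation-specific rates per 1000 for the 2005 intake: 0.978, 3.137, 9.226, 37.126.
Standard total = 3016800; weights = 0.2047, 0.2387, 0.2225, 0.3341.
Standardized rate: 0.2047×0.978 + 0.2387×3.137 + 0.2225×9.226 + 0.3341×37.126 = 15.4055 per 1000.

15.41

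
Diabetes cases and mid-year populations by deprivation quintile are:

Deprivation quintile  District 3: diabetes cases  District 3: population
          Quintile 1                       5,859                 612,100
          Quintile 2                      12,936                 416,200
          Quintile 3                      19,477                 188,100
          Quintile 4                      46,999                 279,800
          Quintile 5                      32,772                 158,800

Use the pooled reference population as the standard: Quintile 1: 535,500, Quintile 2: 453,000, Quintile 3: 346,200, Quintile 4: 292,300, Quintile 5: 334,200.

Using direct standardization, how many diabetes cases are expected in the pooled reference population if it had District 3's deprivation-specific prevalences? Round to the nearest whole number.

Deprivation-specific rates per 1,000 for District 3: 9.572, 31.081, 103.546, 167.974, 206.373.
Expected diabetes cases = Σ (standard pop × deprivation-specific rate ÷ 1,000)
= 535,500×9.572/1,000 + 453,000×31.081/1,000 + 346,200×103.546/1,000 + 292,300×167.974/1,000 + 334,200×206.373/1,000
= 5125.79 + 14079.79 + 35847.62 + 49098.67 + 68969.79 = 173121.65.

173122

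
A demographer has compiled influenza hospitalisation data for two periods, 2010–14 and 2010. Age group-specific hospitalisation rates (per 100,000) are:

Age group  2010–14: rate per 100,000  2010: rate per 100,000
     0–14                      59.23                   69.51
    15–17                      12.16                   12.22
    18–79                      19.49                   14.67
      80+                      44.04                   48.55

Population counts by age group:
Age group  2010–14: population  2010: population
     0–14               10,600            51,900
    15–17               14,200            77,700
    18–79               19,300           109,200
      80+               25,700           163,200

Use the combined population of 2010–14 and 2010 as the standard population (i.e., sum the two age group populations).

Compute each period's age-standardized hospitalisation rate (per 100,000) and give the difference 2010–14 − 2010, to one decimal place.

Combined standard total = 471,800; weights = 0.1325, 0.1948, 0.2724, 0.4004.
2010–14: 0.1325×59.23 + 0.1948×12.16 + 0.2724×19.49 + 0.4004×44.04 = 33.1560 per 100,000.
2010: 0.1325×69.51 + 0.1948×12.22 + 0.2724×14.67 + 0.4004×48.55 = 35.0224 per 100,000.
Difference = 33.1560 − 35.0224 = -1.8664.

-1.9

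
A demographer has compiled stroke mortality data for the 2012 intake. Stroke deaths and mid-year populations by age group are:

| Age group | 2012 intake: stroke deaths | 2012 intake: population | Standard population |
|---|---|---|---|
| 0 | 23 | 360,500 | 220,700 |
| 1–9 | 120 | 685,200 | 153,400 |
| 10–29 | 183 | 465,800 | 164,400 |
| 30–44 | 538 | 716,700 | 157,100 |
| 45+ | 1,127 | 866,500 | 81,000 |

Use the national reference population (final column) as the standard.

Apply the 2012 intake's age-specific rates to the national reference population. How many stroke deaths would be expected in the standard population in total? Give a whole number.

329

Age-specific rates per 100,000 for the 2012 intake: 6.38, 17.51, 39.29, 75.07, 130.06.
Expected stroke deaths = Σ (standard pop × age-specific rate ÷ 100,000)
= 220,700×6.38/100,000 + 153,400×17.51/100,000 + 164,400×39.29/100,000 + 157,100×75.07/100,000 + 81,000×130.06/100,000
= 14.08 + 26.87 + 64.59 + 117.93 + 105.35 = 328.81.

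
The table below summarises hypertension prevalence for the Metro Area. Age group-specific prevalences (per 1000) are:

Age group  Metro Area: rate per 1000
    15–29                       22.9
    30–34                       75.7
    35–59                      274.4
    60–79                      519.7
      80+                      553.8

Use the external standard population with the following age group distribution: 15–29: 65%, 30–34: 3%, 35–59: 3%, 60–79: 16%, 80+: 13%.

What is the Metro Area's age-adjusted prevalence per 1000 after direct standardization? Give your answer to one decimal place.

180.5

Standard weights: 0.65, 0.03, 0.03, 0.16, 0.13.
Standardized rate: 0.6500×22.9 + 0.0300×75.7 + 0.0300×274.4 + 0.1600×519.7 + 0.1300×553.8 = 180.5340 per 1000.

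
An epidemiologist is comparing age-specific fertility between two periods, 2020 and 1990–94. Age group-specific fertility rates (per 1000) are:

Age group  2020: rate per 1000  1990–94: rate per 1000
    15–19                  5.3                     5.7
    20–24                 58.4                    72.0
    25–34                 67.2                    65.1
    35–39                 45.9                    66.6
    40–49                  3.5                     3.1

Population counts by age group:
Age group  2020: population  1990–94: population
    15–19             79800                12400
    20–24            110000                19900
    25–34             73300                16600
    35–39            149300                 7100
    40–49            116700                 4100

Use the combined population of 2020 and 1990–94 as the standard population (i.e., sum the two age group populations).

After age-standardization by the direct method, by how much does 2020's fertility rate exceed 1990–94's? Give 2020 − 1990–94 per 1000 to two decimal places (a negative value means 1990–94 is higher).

-8.15

Combined standard total = 589200; weights = 0.1565, 0.2205, 0.1526, 0.2654, 0.2050.
2020: 0.1565×5.3 + 0.2205×58.4 + 0.1526×67.2 + 0.2654×45.9 + 0.2050×3.5 = 36.8596 per 1000.
1990–94: 0.1565×5.7 + 0.2205×72.0 + 0.1526×65.1 + 0.2654×66.6 + 0.2050×3.1 = 45.0128 per 1000.
Difference = 36.8596 − 45.0128 = -8.1532.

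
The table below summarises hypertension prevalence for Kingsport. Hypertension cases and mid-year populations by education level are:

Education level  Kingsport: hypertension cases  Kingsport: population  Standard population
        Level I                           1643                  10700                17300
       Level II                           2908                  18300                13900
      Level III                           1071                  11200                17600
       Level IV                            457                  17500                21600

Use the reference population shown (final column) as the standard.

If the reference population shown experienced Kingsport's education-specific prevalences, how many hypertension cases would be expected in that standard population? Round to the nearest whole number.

7112

Education-specific rates per 1000 for Kingsport: 153.551, 158.907, 95.625, 26.114.
Expected hypertension cases = Σ (standard pop × education-specific rate ÷ 1000)
= 17300×153.551/1000 + 13900×158.907/1000 + 17600×95.625/1000 + 21600×26.114/1000
= 2656.44 + 2208.81 + 1683.00 + 564.07 = 7112.32.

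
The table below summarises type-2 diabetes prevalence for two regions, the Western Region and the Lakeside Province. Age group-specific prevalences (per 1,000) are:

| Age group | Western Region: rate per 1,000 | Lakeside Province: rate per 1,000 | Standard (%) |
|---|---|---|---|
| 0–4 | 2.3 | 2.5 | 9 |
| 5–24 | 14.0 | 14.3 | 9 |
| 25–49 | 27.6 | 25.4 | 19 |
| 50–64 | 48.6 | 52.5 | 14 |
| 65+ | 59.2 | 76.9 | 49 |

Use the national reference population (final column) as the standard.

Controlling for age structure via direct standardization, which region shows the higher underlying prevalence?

Lakeside Province

Standard weights: 0.09, 0.09, 0.19, 0.14, 0.49.
The Western Region: 0.0900×2.3 + 0.0900×14.0 + 0.1900×27.6 + 0.1400×48.6 + 0.4900×59.2 = 42.5230 per 1,000.
The Lakeside Province: 0.0900×2.5 + 0.0900×14.3 + 0.1900×25.4 + 0.1400×52.5 + 0.4900×76.9 = 51.3690 per 1,000.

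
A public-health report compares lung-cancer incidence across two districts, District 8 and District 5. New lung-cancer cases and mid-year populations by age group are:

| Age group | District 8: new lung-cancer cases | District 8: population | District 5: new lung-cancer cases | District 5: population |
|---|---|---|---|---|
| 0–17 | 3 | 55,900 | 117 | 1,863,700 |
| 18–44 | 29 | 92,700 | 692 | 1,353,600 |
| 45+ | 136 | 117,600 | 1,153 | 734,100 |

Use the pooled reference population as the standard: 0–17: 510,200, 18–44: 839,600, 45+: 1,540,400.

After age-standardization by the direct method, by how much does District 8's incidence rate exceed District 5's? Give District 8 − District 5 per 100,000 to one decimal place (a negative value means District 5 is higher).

-28.0

Age-specific rates per 100,000 for District 8: 5.37, 31.28, 115.65.
For District 5: 6.28, 51.12, 157.06.
Standard total = 2,890,200; weights = 0.1765, 0.2905, 0.5330.
District 8: 0.1765×5.37 + 0.2905×31.28 + 0.5330×115.65 = 71.6717 per 100,000.
District 5: 0.1765×6.28 + 0.2905×51.12 + 0.5330×157.06 = 99.6698 per 100,000.
Difference = 71.6717 − 99.6698 = -27.9982.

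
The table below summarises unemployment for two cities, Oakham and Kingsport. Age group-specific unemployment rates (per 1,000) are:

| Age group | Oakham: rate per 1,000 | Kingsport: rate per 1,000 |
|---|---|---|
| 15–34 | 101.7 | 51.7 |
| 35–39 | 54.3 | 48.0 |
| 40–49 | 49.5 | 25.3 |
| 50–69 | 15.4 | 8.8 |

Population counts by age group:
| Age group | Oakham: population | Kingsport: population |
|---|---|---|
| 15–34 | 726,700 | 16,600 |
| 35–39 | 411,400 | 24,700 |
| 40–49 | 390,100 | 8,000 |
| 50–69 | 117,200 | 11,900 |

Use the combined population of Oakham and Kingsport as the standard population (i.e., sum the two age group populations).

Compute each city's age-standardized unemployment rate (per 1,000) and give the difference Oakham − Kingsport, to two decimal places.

Combined standard total = 1,706,600; weights = 0.4355, 0.2555, 0.2333, 0.0756.
Oakham: 0.4355×101.7 + 0.2555×54.3 + 0.2333×49.5 + 0.0756×15.4 = 70.8824 per 1,000.
Kingsport: 0.4355×51.7 + 0.2555×48.0 + 0.2333×25.3 + 0.0756×8.8 = 41.3509 per 1,000.
Difference = 70.8824 − 41.3509 = 29.5315.

29.53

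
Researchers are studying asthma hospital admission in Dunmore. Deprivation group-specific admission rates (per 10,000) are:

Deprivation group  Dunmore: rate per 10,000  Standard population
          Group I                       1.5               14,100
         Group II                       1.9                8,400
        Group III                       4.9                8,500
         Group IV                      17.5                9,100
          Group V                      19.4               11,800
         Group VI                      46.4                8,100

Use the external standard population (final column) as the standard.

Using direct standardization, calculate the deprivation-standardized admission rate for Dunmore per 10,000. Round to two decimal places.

14.05

Standard total = 60,000; weights = 0.2350, 0.1400, 0.1417, 0.1517, 0.1967, 0.1350.
Standardized rate: 0.2350×1.5 + 0.1400×1.9 + 0.1417×4.9 + 0.1517×17.5 + 0.1967×19.4 + 0.1350×46.4 = 14.0462 per 10,000.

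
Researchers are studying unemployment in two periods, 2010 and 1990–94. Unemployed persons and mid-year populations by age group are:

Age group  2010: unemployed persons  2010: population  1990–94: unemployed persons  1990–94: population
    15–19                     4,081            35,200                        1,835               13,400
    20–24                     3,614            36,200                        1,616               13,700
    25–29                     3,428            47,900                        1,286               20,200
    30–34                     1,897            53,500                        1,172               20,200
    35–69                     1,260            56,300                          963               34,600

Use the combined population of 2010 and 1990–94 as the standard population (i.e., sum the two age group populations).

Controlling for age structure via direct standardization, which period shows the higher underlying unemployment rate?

1990–94

Age-specific rates per 1,000 for 2010: 115.938, 99.834, 71.566, 35.458, 22.380.
For 1990–94: 136.940, 117.956, 63.663, 58.020, 27.832.
Combined standard total = 331,200; weights = 0.1467, 0.1507, 0.2056, 0.2225, 0.2745.
2010: 0.1467×115.938 + 0.1507×99.834 + 0.2056×71.566 + 0.2225×35.458 + 0.2745×22.380 = 60.8017 per 1,000.
1990–94: 0.1467×136.940 + 0.1507×117.956 + 0.2056×63.663 + 0.2225×58.020 + 0.2745×27.832 = 71.5061 per 1,000.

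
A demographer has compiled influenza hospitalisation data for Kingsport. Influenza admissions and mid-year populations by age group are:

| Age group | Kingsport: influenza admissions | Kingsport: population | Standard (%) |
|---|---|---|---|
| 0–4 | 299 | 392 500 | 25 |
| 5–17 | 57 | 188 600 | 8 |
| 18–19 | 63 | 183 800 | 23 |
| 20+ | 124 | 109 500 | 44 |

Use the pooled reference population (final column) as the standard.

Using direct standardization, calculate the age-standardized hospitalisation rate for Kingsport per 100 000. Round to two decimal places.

Age-specific rates per 100 000 for Kingsport: 76.18, 30.22, 34.28, 113.24.
Standard weights: 0.25, 0.08, 0.23, 0.44.
Standardized rate: 0.2500×76.18 + 0.0800×30.22 + 0.2300×34.28 + 0.4400×113.24 = 79.1725 per 100 000.

79.17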